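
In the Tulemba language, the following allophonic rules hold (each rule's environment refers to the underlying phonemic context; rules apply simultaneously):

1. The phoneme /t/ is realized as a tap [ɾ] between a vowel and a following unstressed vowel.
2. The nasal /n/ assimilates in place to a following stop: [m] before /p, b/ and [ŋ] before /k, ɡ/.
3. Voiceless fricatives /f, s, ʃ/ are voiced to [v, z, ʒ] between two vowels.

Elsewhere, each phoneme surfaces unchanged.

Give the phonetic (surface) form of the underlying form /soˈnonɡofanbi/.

[soˈnoŋɡovambi]

/s/ (word-initial) fails the environment for rule 3, so it stays [s].
/o/ (between /s/ and /n/): no rule targets it → [o].
/n/ (between /o/ and /o/) is in the target of rule 2 but the environment (before a labial or velar stop) is not met → [n].
/o/ — not in any rule's target class → [o].
/n/ (between /o/ and /ɡ/) occurs before a labial or velar stop → [ŋ] by rule 2.
/ɡ/ (between /n/ and /o/): no rule targets it → [ɡ].
/o/ stays [o].
/f/ — between /o/ and /a/, between two vowels — surfaces as [v] (rule 3).
/a/ — not in any rule's target class → [a].
/n/ (between /a/ and /b/) occurs before a labial or velar stop → [m] by rule 2.
/b/ (between /n/ and /i/): no rule targets it → [b].
/i/ — not in any rule's target class → [i].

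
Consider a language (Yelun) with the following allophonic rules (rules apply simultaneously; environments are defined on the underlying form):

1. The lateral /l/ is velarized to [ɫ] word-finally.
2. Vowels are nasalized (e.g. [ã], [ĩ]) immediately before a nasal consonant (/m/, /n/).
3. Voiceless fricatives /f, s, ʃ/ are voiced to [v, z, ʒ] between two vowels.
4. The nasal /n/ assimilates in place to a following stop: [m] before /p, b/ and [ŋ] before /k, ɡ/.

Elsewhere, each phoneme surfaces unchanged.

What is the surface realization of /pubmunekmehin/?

[pubmũnekmehĩn]

/p/ (word-initial) is unaffected → [p].
/u/ (between /p/ and /b/) fails the environment for rule 2, so it stays [u].
/b/ (between /u/ and /m/) is unaffected → [b].
/m/ stays [m].
/u/ (between /m/ and /n/) occurs before a nasal consonant → [ũ] by rule 2.
/n/ (between /u/ and /e/): rule 4 targets it, but not before a labial or velar stop → unchanged [n].
/e/ (between /n/ and /k/) fails the environment for rule 2, so it stays [e].
/k/ (between /e/ and /m/) is unaffected → [k].
/m/ — not in any rule's target class → [m].
/e/ (between /m/ and /h/) fails the environment for rule 2, so it stays [e].
/h/ — not in any rule's target class → [h].
/i/ meets the environment for rule 2 (before a nasal consonant) → [ĩ].
/n/ (word-final) is in the target of rule 4 but the environment (before a labial or velar stop) is not met → [n].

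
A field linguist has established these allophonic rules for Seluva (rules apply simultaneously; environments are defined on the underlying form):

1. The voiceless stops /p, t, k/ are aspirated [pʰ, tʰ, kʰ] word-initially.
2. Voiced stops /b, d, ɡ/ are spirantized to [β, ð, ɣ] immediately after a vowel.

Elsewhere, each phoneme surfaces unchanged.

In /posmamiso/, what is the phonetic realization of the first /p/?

/p/ (word-initial) occurs word-initially → [pʰ] by rule 1.

[pʰ]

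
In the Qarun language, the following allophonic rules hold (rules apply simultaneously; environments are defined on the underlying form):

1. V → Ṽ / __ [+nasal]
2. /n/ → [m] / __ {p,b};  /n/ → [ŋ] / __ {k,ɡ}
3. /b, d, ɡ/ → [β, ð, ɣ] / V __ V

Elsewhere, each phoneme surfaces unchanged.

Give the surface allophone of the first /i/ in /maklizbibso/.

[i]

/i/ (between /l/ and /z/): rule 1 targets it, but not before a nasal consonant → unchanged [i].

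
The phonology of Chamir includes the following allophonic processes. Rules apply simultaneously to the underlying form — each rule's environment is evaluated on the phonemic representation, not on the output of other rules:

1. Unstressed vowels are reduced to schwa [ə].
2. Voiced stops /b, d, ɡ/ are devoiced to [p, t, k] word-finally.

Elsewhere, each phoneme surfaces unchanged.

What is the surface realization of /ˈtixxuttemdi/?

/t/ (word-initial) is unaffected → [t].
/i/ (between /t/ and /x/) fails the environment for rule 1, so it stays [i].
/x/ (between /i/ and /x/) is unaffected → [x].
/x/ (between /x/ and /u/) is unaffected → [x].
/u/ (between /x/ and /t/) occurs in an unstressed syllable → [ə] by rule 1.
/t/ (between /u/ and /t/): no rule targets it → [t].
/t/ (between /t/ and /e/): no rule targets it → [t].
/e/ (between /t/ and /m/): in an unstressed syllable, so rule 1 applies → [ə].
/m/ (between /e/ and /d/) is unaffected → [m].
/d/ (between /m/ and /i/) fails the environment for rule 2, so it stays [d].
/i/ (word-final): in an unstressed syllable, so rule 1 applies → [ə].

[ˈtixxəttəmdə]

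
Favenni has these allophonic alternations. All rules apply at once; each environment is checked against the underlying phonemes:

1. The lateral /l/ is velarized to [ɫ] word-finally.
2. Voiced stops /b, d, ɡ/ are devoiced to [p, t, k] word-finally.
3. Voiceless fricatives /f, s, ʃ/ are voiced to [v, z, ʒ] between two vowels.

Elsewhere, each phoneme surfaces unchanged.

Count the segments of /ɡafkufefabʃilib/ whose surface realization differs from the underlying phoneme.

3

Segments that undergo a rule: /f/ → [v] (rule 3); /f/ → [v] (rule 3); /b/ → [p] (rule 2).
All other segments surface unchanged.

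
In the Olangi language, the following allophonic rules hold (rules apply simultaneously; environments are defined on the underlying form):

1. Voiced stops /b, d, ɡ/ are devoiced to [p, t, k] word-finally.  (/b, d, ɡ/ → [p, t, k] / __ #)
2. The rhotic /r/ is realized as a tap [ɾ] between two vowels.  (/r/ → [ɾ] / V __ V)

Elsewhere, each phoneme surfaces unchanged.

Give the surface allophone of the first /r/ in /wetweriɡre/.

Rule 2 applies to /r/ (between /e/ and /i/: between two vowels) → [ɾ].

[ɾ]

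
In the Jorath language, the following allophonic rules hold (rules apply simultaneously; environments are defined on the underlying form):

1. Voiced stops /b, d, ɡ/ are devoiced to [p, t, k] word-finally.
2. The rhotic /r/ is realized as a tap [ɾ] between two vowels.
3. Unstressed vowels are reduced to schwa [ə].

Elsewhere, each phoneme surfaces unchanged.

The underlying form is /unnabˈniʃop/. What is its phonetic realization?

Rule 3 applies to /u/ (word-initial: in an unstressed syllable) → [ə].
/a/ — between /n/ and /b/, in an unstressed syllable — surfaces as [ə] (rule 3).
/b/ — between /a/ and /n/; rule 1 does not apply here → [b].
/i/ (between /n/ and /ʃ/): rule 3 targets it, but not in an unstressed syllable → unchanged [i].
Rule 3 applies to /o/ (between /ʃ/ and /p/: in an unstressed syllable) → [ə].

[ənnəbˈniʃəp]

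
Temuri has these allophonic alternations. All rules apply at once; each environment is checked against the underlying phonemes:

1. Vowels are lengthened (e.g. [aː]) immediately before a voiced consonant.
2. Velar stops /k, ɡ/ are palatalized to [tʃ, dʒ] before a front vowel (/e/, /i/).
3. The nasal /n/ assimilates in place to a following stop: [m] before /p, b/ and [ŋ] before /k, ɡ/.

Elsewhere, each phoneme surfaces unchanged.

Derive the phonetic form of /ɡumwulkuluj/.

[ɡuːmwuːlkuːluːj]

/ɡ/ (word-initial) fails the environment for rule 2, so it stays [ɡ].
/u/ (between /ɡ/ and /m/) occurs before a voiced consonant → [uː] by rule 1.
/m/ — not in any rule's target class → [m].
/w/ (between /m/ and /u/) is unaffected → [w].
/u/ (between /w/ and /l/): before a voiced consonant, so rule 1 applies → [uː].
/l/ — not in any rule's target class → [l].
/k/ (between /l/ and /u/) fails the environment for rule 2, so it stays [k].
/u/ meets the environment for rule 1 (before a voiced consonant) → [uː].
/l/ stays [l].
/u/ (between /l/ and /j/) occurs before a voiced consonant → [uː] by rule 1.
/j/ — not in any rule's target class → [j].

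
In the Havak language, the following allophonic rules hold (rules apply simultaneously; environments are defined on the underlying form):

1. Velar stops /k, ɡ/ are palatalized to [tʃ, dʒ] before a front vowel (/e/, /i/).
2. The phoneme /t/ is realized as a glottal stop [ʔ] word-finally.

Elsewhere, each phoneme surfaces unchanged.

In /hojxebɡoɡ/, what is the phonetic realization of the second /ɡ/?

/ɡ/ (word-final) fails the environment for rule 1, so it stays [ɡ].

[ɡ]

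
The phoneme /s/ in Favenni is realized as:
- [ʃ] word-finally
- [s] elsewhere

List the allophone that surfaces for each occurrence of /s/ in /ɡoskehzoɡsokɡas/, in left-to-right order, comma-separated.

Occurrence 1 (position 3): no conditioning environment matches → elsewhere allophone [s].
Occurrence 2 (position 10): no conditioning environment matches → elsewhere allophone [s].
Occurrence 3 (position 15): word-finally → [ʃ].

[s], [s], [ʃ]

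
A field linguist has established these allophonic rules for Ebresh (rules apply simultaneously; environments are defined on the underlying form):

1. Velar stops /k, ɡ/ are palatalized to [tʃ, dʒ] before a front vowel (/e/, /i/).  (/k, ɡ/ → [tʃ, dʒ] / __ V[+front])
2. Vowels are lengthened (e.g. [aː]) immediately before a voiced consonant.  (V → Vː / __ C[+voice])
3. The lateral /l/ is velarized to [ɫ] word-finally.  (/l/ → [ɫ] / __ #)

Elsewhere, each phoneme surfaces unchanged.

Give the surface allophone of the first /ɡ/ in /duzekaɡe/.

/ɡ/ (between /a/ and /e/): before a front vowel, so rule 1 applies → [dʒ].

[dʒ]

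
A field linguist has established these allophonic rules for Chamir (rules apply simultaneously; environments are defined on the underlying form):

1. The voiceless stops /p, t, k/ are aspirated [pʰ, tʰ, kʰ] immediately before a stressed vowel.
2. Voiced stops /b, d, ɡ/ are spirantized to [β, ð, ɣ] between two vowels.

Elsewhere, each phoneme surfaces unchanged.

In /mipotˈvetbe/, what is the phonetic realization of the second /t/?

[t]

/t/ (between /e/ and /b/) fails the environment for rule 1, so it stays [t].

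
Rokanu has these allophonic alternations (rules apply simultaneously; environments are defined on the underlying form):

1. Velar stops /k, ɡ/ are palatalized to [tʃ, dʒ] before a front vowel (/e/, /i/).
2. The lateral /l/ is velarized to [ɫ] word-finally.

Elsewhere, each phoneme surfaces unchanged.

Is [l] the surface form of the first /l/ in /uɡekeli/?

/l/ (between /e/ and /i/): rule 2 targets it, but not word-finally → unchanged [l].
The actual realization is [l], which matches [l].

Yes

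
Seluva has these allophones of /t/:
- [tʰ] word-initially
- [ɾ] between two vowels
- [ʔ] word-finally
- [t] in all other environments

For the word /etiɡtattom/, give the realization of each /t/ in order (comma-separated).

[ɾ], [t], [t], [t]

Occurrence 1 (position 2): between two vowels → [ɾ].
Occurrence 2 (position 5): no conditioning environment matches → elsewhere allophone [t].
Occurrence 3 (position 7): no conditioning environment matches → elsewhere allophone [t].
Occurrence 4 (position 8): no conditioning environment matches → elsewhere allophone [t].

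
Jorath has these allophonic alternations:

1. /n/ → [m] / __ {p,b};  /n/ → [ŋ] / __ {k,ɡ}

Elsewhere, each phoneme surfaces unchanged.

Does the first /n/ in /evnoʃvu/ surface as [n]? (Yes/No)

Yes

/n/ (between /v/ and /o/) fails the environment for rule 1, so it stays [n].
The actual realization is [n], which matches [n].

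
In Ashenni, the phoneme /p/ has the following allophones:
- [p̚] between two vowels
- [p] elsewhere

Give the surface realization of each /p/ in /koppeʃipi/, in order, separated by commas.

[p], [p], [p̚]

Occurrence 1 (position 3): no conditioning environment matches → elsewhere allophone [p].
Occurrence 2 (position 4): no conditioning environment matches → elsewhere allophone [p].
Occurrence 3 (position 8): between two vowels → [p̚].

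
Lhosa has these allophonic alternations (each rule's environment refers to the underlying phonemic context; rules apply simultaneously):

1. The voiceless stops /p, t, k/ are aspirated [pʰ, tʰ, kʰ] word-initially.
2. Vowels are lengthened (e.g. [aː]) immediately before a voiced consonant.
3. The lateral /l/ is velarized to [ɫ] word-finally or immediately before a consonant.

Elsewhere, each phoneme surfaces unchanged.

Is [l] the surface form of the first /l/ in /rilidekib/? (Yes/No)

/l/ (between /i/ and /i/): rule 3 targets it, but not word-finally or immediately before a consonant → unchanged [l].
The actual realization is [l], which matches [l].

Yes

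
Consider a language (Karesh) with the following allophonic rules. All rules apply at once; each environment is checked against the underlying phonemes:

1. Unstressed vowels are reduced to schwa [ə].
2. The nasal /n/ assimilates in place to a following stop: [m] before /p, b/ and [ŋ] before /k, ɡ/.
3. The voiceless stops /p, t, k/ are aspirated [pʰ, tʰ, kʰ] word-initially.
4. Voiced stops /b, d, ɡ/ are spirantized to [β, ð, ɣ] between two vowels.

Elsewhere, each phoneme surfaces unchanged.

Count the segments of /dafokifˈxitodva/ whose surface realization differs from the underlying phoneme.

Segments that undergo a rule: /a/ → [ə] (rule 1); /o/ → [ə] (rule 1); /i/ → [ə] (rule 1); /o/ → [ə] (rule 1); /a/ → [ə] (rule 1).
All other segments surface unchanged.

5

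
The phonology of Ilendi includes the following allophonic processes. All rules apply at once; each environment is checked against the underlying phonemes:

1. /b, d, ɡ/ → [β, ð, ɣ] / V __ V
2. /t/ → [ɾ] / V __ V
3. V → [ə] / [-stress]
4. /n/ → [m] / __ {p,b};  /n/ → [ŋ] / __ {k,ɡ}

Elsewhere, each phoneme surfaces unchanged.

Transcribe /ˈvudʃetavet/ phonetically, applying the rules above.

/v/ (word-initial) is unaffected → [v].
/u/ (between /v/ and /d/) fails the environment for rule 3, so it stays [u].
/d/ (between /u/ and /ʃ/): rule 1 targets it, but not between two vowels → unchanged [d].
/ʃ/ (between /d/ and /e/) is unaffected → [ʃ].
/e/ (between /ʃ/ and /t/): in an unstressed syllable, so rule 3 applies → [ə].
/t/ (between /e/ and /a/): between two vowels, so rule 2 applies → [ɾ].
/a/ (between /t/ and /v/): in an unstressed syllable, so rule 3 applies → [ə].
/v/ stays [v].
Rule 3 applies to /e/ (between /v/ and /t/: in an unstressed syllable) → [ə].
/t/ (word-final): rule 2 targets it, but not between two vowels → unchanged [t].

[ˈvudʃəɾəvət]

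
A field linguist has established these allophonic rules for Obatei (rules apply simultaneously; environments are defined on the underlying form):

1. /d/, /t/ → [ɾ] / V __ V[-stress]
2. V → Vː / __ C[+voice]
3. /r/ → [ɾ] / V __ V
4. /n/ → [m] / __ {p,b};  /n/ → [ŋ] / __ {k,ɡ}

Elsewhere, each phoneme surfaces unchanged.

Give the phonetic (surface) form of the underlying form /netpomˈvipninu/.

[netpoːmˈvipniːnu]

/n/ — word-initial; rule 4 does not apply here → [n].
/e/ (between /n/ and /t/): rule 2 targets it, but not before a voiced consonant → unchanged [e].
/t/ — between /e/ and /p/; rule 1 does not apply here → [t].
/o/ meets the environment for rule 2 (before a voiced consonant) → [oː].
/i/ (between /v/ and /p/): rule 2 targets it, but not before a voiced consonant → unchanged [i].
/n/ (between /p/ and /i/) is in the target of rule 4 but the environment (before a labial or velar stop) is not met → [n].
/i/ meets the environment for rule 2 (before a voiced consonant) → [iː].
/n/ (between /i/ and /u/): rule 4 targets it, but not before a labial or velar stop → unchanged [n].
/u/ — word-final; rule 2 does not apply here → [u].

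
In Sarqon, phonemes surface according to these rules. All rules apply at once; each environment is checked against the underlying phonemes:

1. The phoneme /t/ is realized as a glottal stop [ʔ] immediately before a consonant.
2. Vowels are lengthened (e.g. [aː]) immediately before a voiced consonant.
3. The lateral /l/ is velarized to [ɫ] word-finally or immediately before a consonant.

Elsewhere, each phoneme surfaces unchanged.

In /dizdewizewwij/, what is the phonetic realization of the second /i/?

/i/ (between /w/ and /z/) occurs before a voiced consonant → [iː] by rule 2.

[iː]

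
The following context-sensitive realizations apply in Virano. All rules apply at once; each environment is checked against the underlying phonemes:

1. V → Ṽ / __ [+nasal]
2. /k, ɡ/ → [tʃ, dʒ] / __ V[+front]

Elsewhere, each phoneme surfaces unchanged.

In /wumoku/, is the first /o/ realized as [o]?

/o/ (between /m/ and /k/) is in the target of rule 1 but the environment (before a nasal consonant) is not met → [o].
The actual realization is [o], which matches [o].

Yes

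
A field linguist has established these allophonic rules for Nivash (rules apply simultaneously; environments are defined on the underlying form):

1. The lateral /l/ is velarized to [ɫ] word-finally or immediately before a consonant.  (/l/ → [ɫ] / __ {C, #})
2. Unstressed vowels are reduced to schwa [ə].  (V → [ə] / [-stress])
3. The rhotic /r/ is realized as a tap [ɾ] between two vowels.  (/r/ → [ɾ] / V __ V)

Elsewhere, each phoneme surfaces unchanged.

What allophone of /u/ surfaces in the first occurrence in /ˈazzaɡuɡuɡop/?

[ə]

/u/ meets the environment for rule 2 (in an unstressed syllable) → [ə].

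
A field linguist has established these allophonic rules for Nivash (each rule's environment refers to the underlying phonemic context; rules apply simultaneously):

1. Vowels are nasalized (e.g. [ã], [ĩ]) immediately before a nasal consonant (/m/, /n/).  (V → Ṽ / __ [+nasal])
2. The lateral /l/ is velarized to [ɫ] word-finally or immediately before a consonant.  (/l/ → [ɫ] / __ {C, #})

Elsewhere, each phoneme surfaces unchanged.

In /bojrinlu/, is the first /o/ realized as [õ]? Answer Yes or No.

/o/ (between /b/ and /j/) is in the target of rule 1 but the environment (before a nasal consonant) is not met → [o].
The actual realization is [o], not [õ].

No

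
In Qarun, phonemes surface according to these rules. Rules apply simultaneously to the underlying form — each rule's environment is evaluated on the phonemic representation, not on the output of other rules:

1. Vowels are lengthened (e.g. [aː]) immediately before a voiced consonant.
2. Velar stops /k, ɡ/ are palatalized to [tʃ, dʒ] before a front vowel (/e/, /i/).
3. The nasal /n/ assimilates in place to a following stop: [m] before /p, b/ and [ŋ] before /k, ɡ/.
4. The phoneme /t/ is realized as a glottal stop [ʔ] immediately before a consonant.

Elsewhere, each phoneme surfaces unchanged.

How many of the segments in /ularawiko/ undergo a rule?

3

Segments that undergo a rule: /u/ → [uː] (rule 1); /a/ → [aː] (rule 1); /a/ → [aː] (rule 1).
All other segments surface unchanged.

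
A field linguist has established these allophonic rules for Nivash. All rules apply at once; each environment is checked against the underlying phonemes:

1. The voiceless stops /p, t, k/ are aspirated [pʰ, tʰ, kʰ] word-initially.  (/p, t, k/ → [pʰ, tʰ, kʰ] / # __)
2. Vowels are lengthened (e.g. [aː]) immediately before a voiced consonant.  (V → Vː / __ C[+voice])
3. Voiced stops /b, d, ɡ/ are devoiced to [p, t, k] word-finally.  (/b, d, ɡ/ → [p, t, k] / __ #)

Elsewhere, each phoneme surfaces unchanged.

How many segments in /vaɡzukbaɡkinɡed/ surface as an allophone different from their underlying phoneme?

Segments that undergo a rule: /a/ → [aː] (rule 2); /a/ → [aː] (rule 2); /i/ → [iː] (rule 2); /e/ → [eː] (rule 2); /d/ → [t] (rule 3).
All other segments surface unchanged.

5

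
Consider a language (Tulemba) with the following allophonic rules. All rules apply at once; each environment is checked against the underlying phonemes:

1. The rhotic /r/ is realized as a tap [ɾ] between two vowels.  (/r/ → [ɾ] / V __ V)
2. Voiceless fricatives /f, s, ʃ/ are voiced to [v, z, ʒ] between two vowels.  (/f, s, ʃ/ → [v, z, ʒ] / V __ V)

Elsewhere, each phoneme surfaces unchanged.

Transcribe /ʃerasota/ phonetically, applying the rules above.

/ʃ/ (word-initial): rule 2 targets it, but not between two vowels → unchanged [ʃ].
/r/ meets the environment for rule 1 (between two vowels) → [ɾ].
Rule 2 applies to /s/ (between /a/ and /o/: between two vowels) → [z].

[ʃeɾazota]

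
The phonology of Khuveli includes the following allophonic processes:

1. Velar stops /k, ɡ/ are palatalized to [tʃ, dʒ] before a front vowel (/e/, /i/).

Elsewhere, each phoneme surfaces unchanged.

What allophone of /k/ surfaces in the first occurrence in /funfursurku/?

[k]

/k/ (between /r/ and /u/): rule 1 targets it, but not before a front vowel → unchanged [k].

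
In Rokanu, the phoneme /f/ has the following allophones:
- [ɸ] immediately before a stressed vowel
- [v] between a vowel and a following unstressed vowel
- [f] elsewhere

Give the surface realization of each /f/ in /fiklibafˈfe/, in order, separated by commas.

Occurrence 1 (position 1): no conditioning environment matches → elsewhere allophone [f].
Occurrence 2 (position 8): no conditioning environment matches → elsewhere allophone [f].
Occurrence 3 (position 9): immediately before a stressed vowel → [ɸ].

[f], [f], [ɸ]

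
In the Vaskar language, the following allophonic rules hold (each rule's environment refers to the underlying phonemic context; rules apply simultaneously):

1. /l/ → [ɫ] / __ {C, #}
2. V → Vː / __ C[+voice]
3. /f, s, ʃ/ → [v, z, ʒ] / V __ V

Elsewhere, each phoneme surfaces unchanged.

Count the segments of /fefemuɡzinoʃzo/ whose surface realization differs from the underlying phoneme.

Segments that undergo a rule: /f/ → [v] (rule 3); /e/ → [eː] (rule 2); /u/ → [uː] (rule 2); /i/ → [iː] (rule 2).
All other segments surface unchanged.

4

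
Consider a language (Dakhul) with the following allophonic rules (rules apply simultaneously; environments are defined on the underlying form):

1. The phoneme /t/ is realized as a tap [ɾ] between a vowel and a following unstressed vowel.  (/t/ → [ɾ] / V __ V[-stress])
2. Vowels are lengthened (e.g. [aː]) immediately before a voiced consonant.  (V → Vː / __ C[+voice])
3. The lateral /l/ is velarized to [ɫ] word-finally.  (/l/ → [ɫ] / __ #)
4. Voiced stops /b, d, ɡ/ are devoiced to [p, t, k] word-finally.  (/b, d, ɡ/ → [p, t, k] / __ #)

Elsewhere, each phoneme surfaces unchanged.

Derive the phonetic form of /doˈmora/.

/d/ — word-initial; rule 4 does not apply here → [d].
/o/ meets the environment for rule 2 (before a voiced consonant) → [oː].
/m/ stays [m].
/o/ — between /m/ and /r/, before a voiced consonant — surfaces as [oː] (rule 2).
/r/ — not in any rule's target class → [r].
/a/ (word-final) fails the environment for rule 2, so it stays [a].

[doːˈmoːra]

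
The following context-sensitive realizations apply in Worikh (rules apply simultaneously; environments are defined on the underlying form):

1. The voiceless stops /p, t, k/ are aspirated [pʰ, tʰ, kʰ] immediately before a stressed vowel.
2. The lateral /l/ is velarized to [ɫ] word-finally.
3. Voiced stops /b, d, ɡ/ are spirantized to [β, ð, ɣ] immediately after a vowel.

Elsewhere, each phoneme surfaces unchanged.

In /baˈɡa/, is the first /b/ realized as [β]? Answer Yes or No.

No

/b/ (word-initial) is in the target of rule 3 but the environment (immediately after a vowel) is not met → [b].
The actual realization is [b], not [β].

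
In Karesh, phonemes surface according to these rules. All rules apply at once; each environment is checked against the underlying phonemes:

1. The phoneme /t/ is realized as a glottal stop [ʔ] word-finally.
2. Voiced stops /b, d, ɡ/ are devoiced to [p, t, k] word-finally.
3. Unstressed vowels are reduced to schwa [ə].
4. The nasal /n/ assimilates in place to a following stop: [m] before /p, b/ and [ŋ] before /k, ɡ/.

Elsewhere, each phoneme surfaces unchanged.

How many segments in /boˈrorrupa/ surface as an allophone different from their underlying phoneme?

Segments that undergo a rule: /o/ → [ə] (rule 3); /u/ → [ə] (rule 3); /a/ → [ə] (rule 3).
All other segments surface unchanged.

3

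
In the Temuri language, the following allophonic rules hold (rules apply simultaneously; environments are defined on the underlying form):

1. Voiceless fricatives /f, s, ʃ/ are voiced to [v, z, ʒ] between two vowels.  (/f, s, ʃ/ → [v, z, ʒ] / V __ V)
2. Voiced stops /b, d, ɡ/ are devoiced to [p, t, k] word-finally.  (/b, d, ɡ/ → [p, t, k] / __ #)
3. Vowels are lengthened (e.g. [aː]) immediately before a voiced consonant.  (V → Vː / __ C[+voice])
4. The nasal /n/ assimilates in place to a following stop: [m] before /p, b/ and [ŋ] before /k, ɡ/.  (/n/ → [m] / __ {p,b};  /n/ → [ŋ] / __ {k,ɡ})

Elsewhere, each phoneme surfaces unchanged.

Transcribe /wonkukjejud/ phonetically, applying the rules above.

/o/ — between /w/ and /n/, before a voiced consonant — surfaces as [oː] (rule 3).
Rule 4 applies to /n/ (between /o/ and /k/: before a labial or velar stop) → [ŋ].
/u/ — between /k/ and /k/; rule 3 does not apply here → [u].
Rule 3 applies to /e/ (between /j/ and /j/: before a voiced consonant) → [eː].
/u/ — between /j/ and /d/, before a voiced consonant — surfaces as [uː] (rule 3).
/d/ (word-final): word-finally, so rule 2 applies → [t].

[woːŋkukjeːjuːt]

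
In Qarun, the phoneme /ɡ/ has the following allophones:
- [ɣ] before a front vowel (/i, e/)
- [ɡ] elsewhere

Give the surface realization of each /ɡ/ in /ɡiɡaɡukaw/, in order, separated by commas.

Occurrence 1 (position 1): before a front vowel (/i, e/) → [ɣ].
Occurrence 2 (position 3): no conditioning environment matches → elsewhere allophone [ɡ].
Occurrence 3 (position 5): no conditioning environment matches → elsewhere allophone [ɡ].

[ɣ], [ɡ], [ɡ]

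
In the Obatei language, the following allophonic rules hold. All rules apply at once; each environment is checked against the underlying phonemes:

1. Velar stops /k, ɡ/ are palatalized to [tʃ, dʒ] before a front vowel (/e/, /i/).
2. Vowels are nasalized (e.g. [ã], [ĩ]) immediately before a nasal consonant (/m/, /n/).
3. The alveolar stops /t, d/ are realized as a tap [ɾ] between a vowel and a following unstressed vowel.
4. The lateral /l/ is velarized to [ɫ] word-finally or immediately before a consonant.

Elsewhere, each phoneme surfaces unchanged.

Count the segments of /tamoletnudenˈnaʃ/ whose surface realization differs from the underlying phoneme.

Segments that undergo a rule: /a/ → [ã] (rule 2); /d/ → [ɾ] (rule 3); /e/ → [ẽ] (rule 2).
All other segments surface unchanged.

3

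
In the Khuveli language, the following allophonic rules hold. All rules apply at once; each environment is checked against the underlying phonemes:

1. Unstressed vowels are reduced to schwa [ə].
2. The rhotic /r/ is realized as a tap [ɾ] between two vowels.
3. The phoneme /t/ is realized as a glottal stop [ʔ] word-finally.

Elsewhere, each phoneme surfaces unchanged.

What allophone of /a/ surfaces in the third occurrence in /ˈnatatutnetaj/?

/a/ (between /t/ and /j/) occurs in an unstressed syllable → [ə] by rule 1.

[ə]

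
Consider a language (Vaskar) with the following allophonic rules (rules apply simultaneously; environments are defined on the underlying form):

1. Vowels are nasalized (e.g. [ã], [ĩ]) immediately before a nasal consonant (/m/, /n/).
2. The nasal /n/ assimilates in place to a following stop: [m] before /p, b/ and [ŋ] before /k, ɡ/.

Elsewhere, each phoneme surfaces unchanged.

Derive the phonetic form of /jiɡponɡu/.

/j/ (word-initial) is unaffected → [j].
/i/ (between /j/ and /ɡ/) is in the target of rule 1 but the environment (before a nasal consonant) is not met → [i].
/ɡ/ — not in any rule's target class → [ɡ].
/p/ — not in any rule's target class → [p].
/o/ (between /p/ and /n/): before a nasal consonant, so rule 1 applies → [õ].
/n/ meets the environment for rule 2 (before a labial or velar stop) → [ŋ].
/ɡ/ — not in any rule's target class → [ɡ].
/u/ (word-final) is in the target of rule 1 but the environment (before a nasal consonant) is not met → [u].

[jiɡpõŋɡu]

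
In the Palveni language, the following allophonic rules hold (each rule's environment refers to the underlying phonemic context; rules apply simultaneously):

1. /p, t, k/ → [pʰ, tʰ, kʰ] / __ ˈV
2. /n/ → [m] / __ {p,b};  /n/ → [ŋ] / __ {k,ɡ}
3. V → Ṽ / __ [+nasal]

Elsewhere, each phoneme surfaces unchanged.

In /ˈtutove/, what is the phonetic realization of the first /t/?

/t/ (word-initial) occurs immediately before a stressed vowel → [tʰ] by rule 1.

[tʰ]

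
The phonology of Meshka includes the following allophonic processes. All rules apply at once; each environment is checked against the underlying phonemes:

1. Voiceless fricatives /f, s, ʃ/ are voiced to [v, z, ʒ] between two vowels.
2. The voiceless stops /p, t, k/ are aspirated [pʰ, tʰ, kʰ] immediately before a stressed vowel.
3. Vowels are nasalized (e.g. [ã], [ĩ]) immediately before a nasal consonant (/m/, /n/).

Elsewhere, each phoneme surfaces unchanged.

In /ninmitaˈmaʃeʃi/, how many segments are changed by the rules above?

4

Segments that undergo a rule: /i/ → [ĩ] (rule 3); /a/ → [ã] (rule 3); /ʃ/ → [ʒ] (rule 1); /ʃ/ → [ʒ] (rule 1).
All other segments surface unchanged.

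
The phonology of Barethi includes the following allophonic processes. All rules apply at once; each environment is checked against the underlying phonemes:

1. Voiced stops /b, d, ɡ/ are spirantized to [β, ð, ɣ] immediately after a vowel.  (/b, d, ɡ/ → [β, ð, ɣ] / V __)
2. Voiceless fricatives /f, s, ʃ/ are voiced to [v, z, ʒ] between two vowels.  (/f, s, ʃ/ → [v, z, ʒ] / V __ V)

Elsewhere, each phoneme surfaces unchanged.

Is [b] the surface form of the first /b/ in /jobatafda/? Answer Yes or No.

No

Rule 1 applies to /b/ (between /o/ and /a/: immediately after a vowel) → [β].
The actual realization is [β], not [b].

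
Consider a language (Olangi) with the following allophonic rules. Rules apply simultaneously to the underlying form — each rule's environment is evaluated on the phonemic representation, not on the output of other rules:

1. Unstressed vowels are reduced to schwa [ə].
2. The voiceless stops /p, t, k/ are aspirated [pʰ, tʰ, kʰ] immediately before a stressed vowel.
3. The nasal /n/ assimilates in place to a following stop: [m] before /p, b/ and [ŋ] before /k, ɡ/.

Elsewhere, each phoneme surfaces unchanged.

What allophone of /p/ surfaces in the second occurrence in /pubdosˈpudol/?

[pʰ]

/p/ meets the environment for rule 2 (immediately before a stressed vowel) → [pʰ].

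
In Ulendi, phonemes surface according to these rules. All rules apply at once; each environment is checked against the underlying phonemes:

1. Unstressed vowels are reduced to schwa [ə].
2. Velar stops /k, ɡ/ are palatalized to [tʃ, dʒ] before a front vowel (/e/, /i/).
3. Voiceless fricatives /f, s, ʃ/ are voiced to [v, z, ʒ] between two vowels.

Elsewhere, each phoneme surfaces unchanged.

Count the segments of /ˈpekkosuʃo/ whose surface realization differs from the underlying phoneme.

5

Segments that undergo a rule: /o/ → [ə] (rule 1); /s/ → [z] (rule 3); /u/ → [ə] (rule 1); /ʃ/ → [ʒ] (rule 3); /o/ → [ə] (rule 1).
All other segments surface unchanged.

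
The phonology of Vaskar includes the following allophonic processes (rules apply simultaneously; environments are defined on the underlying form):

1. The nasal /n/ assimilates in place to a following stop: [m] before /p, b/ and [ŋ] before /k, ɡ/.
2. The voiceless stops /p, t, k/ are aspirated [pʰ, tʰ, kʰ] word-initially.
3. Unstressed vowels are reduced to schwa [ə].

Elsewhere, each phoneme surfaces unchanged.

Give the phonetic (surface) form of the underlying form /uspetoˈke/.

[əspətəˈke]

/u/ (word-initial) occurs in an unstressed syllable → [ə] by rule 3.
/s/ (between /u/ and /p/) is unaffected → [s].
/p/ (between /s/ and /e/) fails the environment for rule 2, so it stays [p].
Rule 3 applies to /e/ (between /p/ and /t/: in an unstressed syllable) → [ə].
/t/ — between /e/ and /o/; rule 2 does not apply here → [t].
/o/ meets the environment for rule 3 (in an unstressed syllable) → [ə].
/k/ (between /o/ and /e/) is in the target of rule 2 but the environment (word-initially) is not met → [k].
/e/ — word-final; rule 3 does not apply here → [e].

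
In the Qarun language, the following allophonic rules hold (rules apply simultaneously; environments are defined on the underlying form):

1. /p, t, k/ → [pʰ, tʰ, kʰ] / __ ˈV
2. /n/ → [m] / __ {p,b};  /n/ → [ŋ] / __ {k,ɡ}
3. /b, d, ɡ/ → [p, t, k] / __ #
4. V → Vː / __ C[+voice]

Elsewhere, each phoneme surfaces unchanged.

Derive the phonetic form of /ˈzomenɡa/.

[ˈzoːmeːŋɡa]

/z/ (word-initial): no rule targets it → [z].
/o/ — between /z/ and /m/, before a voiced consonant — surfaces as [oː] (rule 4).
/m/ — not in any rule's target class → [m].
/e/ — between /m/ and /n/, before a voiced consonant — surfaces as [eː] (rule 4).
Rule 2 applies to /n/ (between /e/ and /ɡ/: before a labial or velar stop) → [ŋ].
/ɡ/ (between /n/ and /a/) is in the target of rule 3 but the environment (word-finally) is not met → [ɡ].
/a/ — word-final; rule 4 does not apply here → [a].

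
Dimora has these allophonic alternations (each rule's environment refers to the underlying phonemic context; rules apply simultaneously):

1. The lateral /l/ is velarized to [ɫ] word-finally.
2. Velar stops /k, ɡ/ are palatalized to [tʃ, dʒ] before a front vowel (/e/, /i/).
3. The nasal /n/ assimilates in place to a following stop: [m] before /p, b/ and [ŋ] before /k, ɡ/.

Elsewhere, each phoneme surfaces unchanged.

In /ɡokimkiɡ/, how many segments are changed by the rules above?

Segments that undergo a rule: /k/ → [tʃ] (rule 2); /k/ → [tʃ] (rule 2).
All other segments surface unchanged.

2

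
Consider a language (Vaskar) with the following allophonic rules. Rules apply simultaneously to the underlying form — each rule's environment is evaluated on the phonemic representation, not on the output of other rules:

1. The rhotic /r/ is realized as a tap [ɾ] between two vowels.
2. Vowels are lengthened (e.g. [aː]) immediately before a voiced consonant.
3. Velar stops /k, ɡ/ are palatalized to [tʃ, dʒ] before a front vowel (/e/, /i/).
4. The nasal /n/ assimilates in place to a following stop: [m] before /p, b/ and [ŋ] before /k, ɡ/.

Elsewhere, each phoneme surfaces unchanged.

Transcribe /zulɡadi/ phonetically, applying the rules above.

/z/ (word-initial): no rule targets it → [z].
Rule 2 applies to /u/ (between /z/ and /l/: before a voiced consonant) → [uː].
/l/ stays [l].
/ɡ/ (between /l/ and /a/) is in the target of rule 3 but the environment (before a front vowel) is not met → [ɡ].
/a/ meets the environment for rule 2 (before a voiced consonant) → [aː].
/d/ stays [d].
/i/ (word-final) is in the target of rule 2 but the environment (before a voiced consonant) is not met → [i].

[zuːlɡaːdi]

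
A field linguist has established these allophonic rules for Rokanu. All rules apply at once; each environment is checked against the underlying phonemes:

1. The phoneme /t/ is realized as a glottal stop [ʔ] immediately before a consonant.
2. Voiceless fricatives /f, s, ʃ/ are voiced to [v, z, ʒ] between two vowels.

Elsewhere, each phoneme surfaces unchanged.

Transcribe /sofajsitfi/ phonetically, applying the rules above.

/s/ (word-initial): rule 2 targets it, but not between two vowels → unchanged [s].
/o/ stays [o].
/f/ (between /o/ and /a/) occurs between two vowels → [v] by rule 2.
/a/ stays [a].
/j/ — not in any rule's target class → [j].
/s/ (between /j/ and /i/): rule 2 targets it, but not between two vowels → unchanged [s].
/i/ (between /s/ and /t/) is unaffected → [i].
/t/ meets the environment for rule 1 (immediately before a consonant) → [ʔ].
/f/ (between /t/ and /i/): rule 2 targets it, but not between two vowels → unchanged [f].
/i/ (word-final): no rule targets it → [i].

[sovajsiʔfi]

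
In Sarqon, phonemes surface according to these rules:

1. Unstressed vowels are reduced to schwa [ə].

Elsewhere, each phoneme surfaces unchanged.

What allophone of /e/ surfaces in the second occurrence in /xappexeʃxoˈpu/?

Rule 1 applies to /e/ (between /x/ and /ʃ/: in an unstressed syllable) → [ə].

[ə]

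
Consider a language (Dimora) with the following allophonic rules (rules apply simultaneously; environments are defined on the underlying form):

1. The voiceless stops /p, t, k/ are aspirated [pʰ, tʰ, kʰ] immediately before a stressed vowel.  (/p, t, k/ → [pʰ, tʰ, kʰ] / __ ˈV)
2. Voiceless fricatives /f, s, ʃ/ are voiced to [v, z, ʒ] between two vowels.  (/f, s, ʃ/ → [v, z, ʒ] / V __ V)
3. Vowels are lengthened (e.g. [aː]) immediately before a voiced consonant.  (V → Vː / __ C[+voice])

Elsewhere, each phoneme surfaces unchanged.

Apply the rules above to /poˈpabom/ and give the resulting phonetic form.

/p/ — word-initial; rule 1 does not apply here → [p].
/o/ — between /p/ and /p/; rule 3 does not apply here → [o].
/p/ (between /o/ and /a/): immediately before a stressed vowel, so rule 1 applies → [pʰ].
Rule 3 applies to /a/ (between /p/ and /b/: before a voiced consonant) → [aː].
/b/ stays [b].
/o/ meets the environment for rule 3 (before a voiced consonant) → [oː].
/m/ stays [m].

[poˈpʰaːboːm]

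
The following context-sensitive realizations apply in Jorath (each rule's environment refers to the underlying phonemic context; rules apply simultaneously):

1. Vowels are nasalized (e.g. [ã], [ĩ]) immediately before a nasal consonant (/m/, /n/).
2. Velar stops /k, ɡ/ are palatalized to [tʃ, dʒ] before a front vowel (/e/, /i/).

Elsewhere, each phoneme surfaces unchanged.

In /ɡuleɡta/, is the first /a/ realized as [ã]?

No

/a/ (word-final) fails the environment for rule 1, so it stays [a].
The actual realization is [a], not [ã].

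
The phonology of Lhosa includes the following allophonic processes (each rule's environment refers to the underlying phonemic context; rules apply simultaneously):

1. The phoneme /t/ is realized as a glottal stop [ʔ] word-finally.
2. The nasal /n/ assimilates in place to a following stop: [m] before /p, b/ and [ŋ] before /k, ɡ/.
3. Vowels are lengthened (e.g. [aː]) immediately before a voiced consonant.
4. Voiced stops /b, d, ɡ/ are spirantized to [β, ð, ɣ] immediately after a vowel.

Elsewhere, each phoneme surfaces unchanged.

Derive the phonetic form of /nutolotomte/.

[nutoːlotoːmte]

/n/ (word-initial): rule 2 targets it, but not before a labial or velar stop → unchanged [n].
/u/ (between /n/ and /t/) is in the target of rule 3 but the environment (before a voiced consonant) is not met → [u].
/t/ — between /u/ and /o/; rule 1 does not apply here → [t].
/o/ (between /t/ and /l/): before a voiced consonant, so rule 3 applies → [oː].
/o/ — between /l/ and /t/; rule 3 does not apply here → [o].
/t/ — between /o/ and /o/; rule 1 does not apply here → [t].
/o/ — between /t/ and /m/, before a voiced consonant — surfaces as [oː] (rule 3).
/t/ — between /m/ and /e/; rule 1 does not apply here → [t].
/e/ (word-final) fails the environment for rule 3, so it stays [e].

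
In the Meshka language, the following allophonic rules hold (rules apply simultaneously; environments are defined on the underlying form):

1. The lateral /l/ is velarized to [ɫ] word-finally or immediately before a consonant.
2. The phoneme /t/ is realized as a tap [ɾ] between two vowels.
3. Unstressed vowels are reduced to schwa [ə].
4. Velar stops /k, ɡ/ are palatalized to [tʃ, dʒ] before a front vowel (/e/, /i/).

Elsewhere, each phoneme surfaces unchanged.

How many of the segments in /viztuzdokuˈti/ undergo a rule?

5

Segments that undergo a rule: /i/ → [ə] (rule 3); /u/ → [ə] (rule 3); /o/ → [ə] (rule 3); /u/ → [ə] (rule 3); /t/ → [ɾ] (rule 2).
All other segments surface unchanged.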